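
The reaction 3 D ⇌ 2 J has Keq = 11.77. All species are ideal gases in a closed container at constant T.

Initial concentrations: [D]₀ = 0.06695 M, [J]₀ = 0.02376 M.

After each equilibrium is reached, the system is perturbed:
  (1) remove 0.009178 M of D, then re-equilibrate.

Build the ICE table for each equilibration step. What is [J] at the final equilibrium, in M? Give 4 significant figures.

Q₀ = 1.881 vs Keq = 11.77 ⇒ Q<K, forward
Step 1:
                  D         J
  Initial   0.06695   0.02376
  Change   -0.01877   0.01252
  Equil     0.04818   0.03628
  solve Keq expr → x = 0.006258; check Q = 11.77
Then remove 0.009178 M of D.
Step 2:
                  D         J
  Initial     0.039   0.03628
  Change   0.005732 -0.003822
  Equil     0.04473   0.03245
  solve Keq expr → x = -0.001911; check Q = 11.77

[J]_eq = 0.03245 M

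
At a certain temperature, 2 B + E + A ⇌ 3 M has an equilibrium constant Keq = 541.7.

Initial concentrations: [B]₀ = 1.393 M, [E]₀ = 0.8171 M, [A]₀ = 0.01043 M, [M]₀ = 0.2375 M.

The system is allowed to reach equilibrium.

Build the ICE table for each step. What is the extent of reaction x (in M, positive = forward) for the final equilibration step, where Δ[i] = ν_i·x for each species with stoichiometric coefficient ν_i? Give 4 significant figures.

x = 0.01041 M

Q₀ = 0.8101 vs Keq = 541.7 ⇒ Q<K, forward
Step 1:
                  B         E         A         M
  I           1.393    0.8171   0.01043    0.2375
  C        -0.02081  -0.01041  -0.01041   0.03122
  E           1.372    0.8067 2.3583e-05    0.2687
  solve Keq expr → x = 0.01041; check Q = 541.7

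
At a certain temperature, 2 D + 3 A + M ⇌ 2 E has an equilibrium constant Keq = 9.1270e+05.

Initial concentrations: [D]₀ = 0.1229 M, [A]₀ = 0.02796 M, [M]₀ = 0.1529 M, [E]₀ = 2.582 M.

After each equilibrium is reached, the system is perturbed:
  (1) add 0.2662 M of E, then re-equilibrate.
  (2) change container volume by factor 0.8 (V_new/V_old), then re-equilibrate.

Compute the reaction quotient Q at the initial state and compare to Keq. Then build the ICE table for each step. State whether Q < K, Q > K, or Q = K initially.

Q₀ = 1.3207e+08 vs Keq = 9.1270e+05 ⇒ Q>K, reverse
Step 1:
                   D          A          M          E
  Initial     0.1229    0.02796     0.1529      2.582
  Change      0.0533    0.07996    0.02665    -0.0533
  Equil       0.1762     0.1079     0.1796      2.529
  solve Keq expr → x = -0.02665; check Q = 9.1270e+05
Then add 0.2662 M of E.
Step 2:
                   D          A          M          E
  Initial     0.1762     0.1079     0.1796      2.795
  Change    0.003613   0.005419   0.001806  -0.003613
  Equil       0.1798     0.1133     0.1814      2.791
  solve Keq expr → x = -0.001806; check Q = 9.1270e+05
Then change container volume by factor 0.8 (V_new/V_old).
Step 3:
                   D          A          M          E
  Initial     0.2248     0.1417     0.2267      3.489
  Change    -0.01878   -0.02817  -0.009389    0.01878
  Equil        0.206     0.1135     0.2173      3.508
  solve Keq expr → x = 0.009389; check Q = 9.1270e+05

Q₀ = 1.3207e+08; Q > K (proceeds reverse)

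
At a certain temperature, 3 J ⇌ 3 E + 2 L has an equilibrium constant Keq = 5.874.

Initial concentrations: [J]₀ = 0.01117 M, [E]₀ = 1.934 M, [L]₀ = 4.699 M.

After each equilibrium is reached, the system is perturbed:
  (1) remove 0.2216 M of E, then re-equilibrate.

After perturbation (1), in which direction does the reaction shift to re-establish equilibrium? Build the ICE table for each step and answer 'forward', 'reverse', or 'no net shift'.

Direction: forward

Q₀ = 1.1461e+08 vs Keq = 5.874 ⇒ Q>K, reverse
Step 1:
                    J           E           L
  Initial     0.01117       1.934       4.699
  Change        1.119      -1.119     -0.7458
  Equil          1.13      0.8154       3.953
  solve Keq expr → x = -0.3729; check Q = 5.874
Then remove 0.2216 M of E.
Step 2:
                    J           E           L
  Initial        1.13      0.5938       3.953
  Change       -0.123       0.123     0.08198
  Equil         1.007      0.7167       4.035
  solve Keq expr → x = 0.04099; check Q = 5.874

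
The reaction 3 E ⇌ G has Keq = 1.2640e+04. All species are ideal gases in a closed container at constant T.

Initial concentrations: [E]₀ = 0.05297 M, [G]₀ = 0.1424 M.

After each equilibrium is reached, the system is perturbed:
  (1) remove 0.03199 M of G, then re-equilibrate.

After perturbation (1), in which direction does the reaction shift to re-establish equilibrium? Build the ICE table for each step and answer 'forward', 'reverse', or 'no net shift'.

Q₀ = 958.1 vs Keq = 1.2640e+04 ⇒ Q<K, forward
Step 1:
                   E          G
  Initial    0.05297     0.1424
  Change    -0.03004    0.01001
  Equil      0.02293     0.1524
  solve Keq expr → x = 0.01001; check Q = 1.2640e+04
Then remove 0.03199 M of G.
Step 2:
                   E          G
  Initial    0.02293     0.1204
  Change   -0.001699 5.6622e-04
  Equil      0.02123      0.121
  solve Keq expr → x = 5.6622e-04; check Q = 1.2640e+04

Direction: forward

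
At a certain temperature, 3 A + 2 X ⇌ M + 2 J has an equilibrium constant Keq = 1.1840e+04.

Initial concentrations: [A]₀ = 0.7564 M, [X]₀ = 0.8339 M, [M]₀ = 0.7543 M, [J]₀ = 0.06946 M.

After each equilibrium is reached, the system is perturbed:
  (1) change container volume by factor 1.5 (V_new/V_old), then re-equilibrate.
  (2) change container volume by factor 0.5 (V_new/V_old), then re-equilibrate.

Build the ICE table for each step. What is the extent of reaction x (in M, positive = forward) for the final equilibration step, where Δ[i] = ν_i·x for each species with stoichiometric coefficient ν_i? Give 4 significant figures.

x = 0.01068 M

Q₀ = 0.01209 vs Keq = 1.1840e+04 ⇒ Q<K, forward
Step 1:
                  A         X         M         J
  Initial    0.7564    0.8339    0.7543   0.06946
  Change    -0.7002   -0.4668    0.2334    0.4668
  Equil     0.05625    0.3671    0.9877    0.5362
  solve Keq expr → x = 0.2334; check Q = 1.1840e+04
Then change container volume by factor 1.5 (V_new/V_old).
Step 2:
                  A         X         M         J
  Initial    0.0375    0.2448    0.6585    0.3575
  Change    0.01007  0.006715 -0.003357 -0.006715
  Equil     0.04757    0.2515    0.6551    0.3508
  solve Keq expr → x = -0.003357; check Q = 1.1840e+04
Then change container volume by factor 0.5 (V_new/V_old).
Step 3:
                  A         X         M         J
  Initial   0.09514    0.5029      1.31    0.7015
  Change   -0.03203  -0.02135   0.01068   0.02135
  Equil     0.06311    0.4816     1.321    0.7229
  solve Keq expr → x = 0.01068; check Q = 1.1840e+04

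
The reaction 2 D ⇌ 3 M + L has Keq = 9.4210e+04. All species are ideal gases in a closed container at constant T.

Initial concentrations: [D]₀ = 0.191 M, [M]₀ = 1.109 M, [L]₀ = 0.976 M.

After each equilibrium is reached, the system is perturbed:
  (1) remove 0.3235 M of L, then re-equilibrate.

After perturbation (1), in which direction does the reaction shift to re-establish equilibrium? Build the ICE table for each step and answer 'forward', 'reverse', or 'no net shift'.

Q₀ = 36.49 vs Keq = 9.4210e+04 ⇒ Q<K, forward
Step 1:
                  D         M         L
  I           0.191     1.109     0.976
  C         -0.1855    0.2782   0.09275
  E        0.005503     1.387     1.069
  solve Keq expr → x = 0.09275; check Q = 9.4210e+04
Then remove 0.3235 M of L.
Step 2:
                  D         M         L
  I        0.005503     1.387    0.7452
  C       -8.9966e-04  0.001349 4.4983e-04
  E        0.004604     1.389    0.7457
  solve Keq expr → x = 4.4983e-04; check Q = 9.4210e+04

Direction: forward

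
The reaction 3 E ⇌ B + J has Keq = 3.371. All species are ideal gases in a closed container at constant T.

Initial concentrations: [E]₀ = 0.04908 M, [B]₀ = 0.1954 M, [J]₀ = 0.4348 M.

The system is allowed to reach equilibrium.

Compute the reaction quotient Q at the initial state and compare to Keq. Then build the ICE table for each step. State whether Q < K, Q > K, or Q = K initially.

Q₀ = 718.6; Q > K (proceeds reverse)

Q₀ = 718.6 vs Keq = 3.371 ⇒ Q>K, reverse
Step 1:
                  E         B         J
  init      0.04908    0.1954    0.4348
  Δ           0.194  -0.06465  -0.06465
  eq          0.243    0.1307    0.3701
  solve Keq expr → x = -0.06465; check Q = 3.371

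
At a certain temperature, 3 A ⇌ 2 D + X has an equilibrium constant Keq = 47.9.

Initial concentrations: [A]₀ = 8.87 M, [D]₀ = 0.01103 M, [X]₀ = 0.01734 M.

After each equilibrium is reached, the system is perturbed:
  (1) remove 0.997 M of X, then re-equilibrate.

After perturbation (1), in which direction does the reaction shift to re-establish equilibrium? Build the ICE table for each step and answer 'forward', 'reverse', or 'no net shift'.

Q₀ = 3.0229e-09 vs Keq = 47.9 ⇒ Q<K, forward
Step 1:
                  A         D         X
  init         8.87   0.01103   0.01734
  Δ          -7.738     5.159     2.579
  eq          1.132      5.17     2.597
  solve Keq expr → x = 2.579; check Q = 47.9
Then remove 0.997 M of X.
Step 2:
                  A         D         X
  init        1.132      5.17       1.6
  Δ         -0.1468   0.09785   0.04893
  eq         0.9848     5.268     1.649
  solve Keq expr → x = 0.04893; check Q = 47.9

Direction: forward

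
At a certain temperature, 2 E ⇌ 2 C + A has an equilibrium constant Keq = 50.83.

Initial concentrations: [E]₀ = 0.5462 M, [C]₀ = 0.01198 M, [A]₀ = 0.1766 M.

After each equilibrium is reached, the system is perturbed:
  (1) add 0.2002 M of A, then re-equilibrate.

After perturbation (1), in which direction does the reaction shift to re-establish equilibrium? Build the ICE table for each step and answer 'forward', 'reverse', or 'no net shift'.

Q₀ = 8.4957e-05 vs Keq = 50.83 ⇒ Q<K, forward
Step 1:
                   E          C          A
  Initial     0.5462    0.01198     0.1766
  Change     -0.4994     0.4994     0.2497
  Equil      0.04683     0.5114     0.4263
  solve Keq expr → x = 0.2497; check Q = 50.83
Then add 0.2002 M of A.
Step 2:
                   E          C          A
  Initial    0.04683     0.5114     0.6265
  Change    0.008772  -0.008772  -0.004386
  Equil       0.0556     0.5026     0.6221
  solve Keq expr → x = -0.004386; check Q = 50.83

Direction: reverse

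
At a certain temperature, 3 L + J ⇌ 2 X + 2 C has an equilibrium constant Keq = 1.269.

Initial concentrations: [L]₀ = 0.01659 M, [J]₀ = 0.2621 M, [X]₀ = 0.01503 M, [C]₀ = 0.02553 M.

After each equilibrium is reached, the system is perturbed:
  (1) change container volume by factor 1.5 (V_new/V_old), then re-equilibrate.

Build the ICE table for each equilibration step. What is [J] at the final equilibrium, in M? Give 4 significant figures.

Q₀ = 0.123 vs Keq = 1.269 ⇒ Q<K, forward
Step 1:
                  L         J         X         C
  init      0.01659    0.2621   0.01503   0.02553
  Δ       -0.006532 -0.002177  0.004355  0.004355
  eq        0.01006    0.2599   0.01938   0.02988
  solve Keq expr → x = 0.002177; check Q = 1.269
Then change container volume by factor 1.5 (V_new/V_old).
Step 2:
                  L         J         X         C
  init     0.006705    0.1733   0.01292   0.01992
  Δ               0         0         0         0
  eq       0.006705    0.1733   0.01292   0.01992
  solve Keq expr → x = 0; check Q = 1.269

[J]_eq = 0.1733 M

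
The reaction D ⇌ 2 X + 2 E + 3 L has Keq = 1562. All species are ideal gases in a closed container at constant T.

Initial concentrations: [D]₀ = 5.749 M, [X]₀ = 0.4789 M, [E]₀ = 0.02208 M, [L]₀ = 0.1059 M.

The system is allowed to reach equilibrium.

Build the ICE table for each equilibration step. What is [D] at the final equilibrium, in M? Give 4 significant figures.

Q₀ = 2.3098e-08 vs Keq = 1562 ⇒ Q<K, forward
Step 1:
                   D          X          E          L
  I            5.749     0.4789    0.02208     0.1059
  C           -1.399      2.797      2.797      4.196
  E             4.35      3.276       2.82      4.302
  solve Keq expr → x = 1.399; check Q = 1562

[D]_eq = 4.35 M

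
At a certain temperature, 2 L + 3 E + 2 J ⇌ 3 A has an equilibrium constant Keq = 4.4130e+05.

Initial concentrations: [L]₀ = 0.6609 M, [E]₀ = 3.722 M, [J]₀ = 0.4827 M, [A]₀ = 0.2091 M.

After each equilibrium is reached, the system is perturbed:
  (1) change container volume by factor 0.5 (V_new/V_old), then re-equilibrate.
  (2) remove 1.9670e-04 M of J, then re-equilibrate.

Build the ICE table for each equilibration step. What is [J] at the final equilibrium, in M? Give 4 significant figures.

Q₀ = 0.001742 vs Keq = 4.4130e+05 ⇒ Q<K, forward
Step 1:
                  L         E         J         A
  I          0.6609     3.722    0.4827    0.2091
  C         -0.4813   -0.7219   -0.4813    0.7219
  E          0.1796         3  0.001448     0.931
  solve Keq expr → x = 0.2406; check Q = 4.4130e+05
Then change container volume by factor 0.5 (V_new/V_old).
Step 2:
                  L         E         J         A
  I          0.3593         6  0.002897     1.862
  C       -0.002166 -0.003249 -0.002166  0.003249
  E          0.3571     5.997 7.3113e-04     1.865
  solve Keq expr → x = 0.001083; check Q = 4.4130e+05
Then remove 1.9670e-04 M of J.
Step 3:
                  L         E         J         A
  I          0.3571     5.997 5.3443e-04     1.865
  C       1.9607e-04 2.9411e-04 1.9607e-04 -2.9411e-04
  E          0.3573     5.997 7.3050e-04     1.865
  solve Keq expr → x = -9.8036e-05; check Q = 4.4130e+05

[J]_eq = 7.3050e-04 M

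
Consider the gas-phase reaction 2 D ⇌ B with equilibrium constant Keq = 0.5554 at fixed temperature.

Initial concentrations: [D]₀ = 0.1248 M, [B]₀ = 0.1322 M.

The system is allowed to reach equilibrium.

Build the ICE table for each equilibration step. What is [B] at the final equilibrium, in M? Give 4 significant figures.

Q₀ = 8.488 vs Keq = 0.5554 ⇒ Q>K, reverse
Step 1:
                   D          B
  init        0.1248     0.1322
  Δ           0.1687   -0.08435
  eq          0.2935    0.04785
  solve Keq expr → x = -0.08435; check Q = 0.5554

[B]_eq = 0.04785 M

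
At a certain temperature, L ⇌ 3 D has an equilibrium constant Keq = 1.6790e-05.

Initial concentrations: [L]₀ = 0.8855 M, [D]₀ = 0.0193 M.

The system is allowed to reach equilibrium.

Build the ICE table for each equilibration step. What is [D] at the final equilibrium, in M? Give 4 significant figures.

Q₀ = 8.1186e-06 vs Keq = 1.6790e-05 ⇒ Q<K, forward
Step 1:
                   L          D
  I           0.8855     0.0193
  C        -0.001758   0.005273
  E           0.8837    0.02457
  solve Keq expr → x = 0.001758; check Q = 1.6790e-05

[D]_eq = 0.02457 M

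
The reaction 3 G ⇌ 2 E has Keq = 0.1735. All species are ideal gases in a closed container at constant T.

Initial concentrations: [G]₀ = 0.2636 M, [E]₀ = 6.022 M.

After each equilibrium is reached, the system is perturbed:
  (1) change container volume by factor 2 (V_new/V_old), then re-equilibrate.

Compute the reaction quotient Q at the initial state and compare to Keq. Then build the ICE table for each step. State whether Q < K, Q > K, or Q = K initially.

Q₀ = 1980 vs Keq = 0.1735 ⇒ Q>K, reverse
Step 1:
                  G         E
  init       0.2636     6.022
  Δ            3.84     -2.56
  eq          4.103     3.462
  solve Keq expr → x = -1.28; check Q = 0.1735
Then change container volume by factor 2 (V_new/V_old).
Step 2:
                  G         E
  init        2.052     1.731
  Δ          0.3178   -0.2119
  eq          2.369     1.519
  solve Keq expr → x = -0.1059; check Q = 0.1735

Q₀ = 1980; Q > K (proceeds reverse)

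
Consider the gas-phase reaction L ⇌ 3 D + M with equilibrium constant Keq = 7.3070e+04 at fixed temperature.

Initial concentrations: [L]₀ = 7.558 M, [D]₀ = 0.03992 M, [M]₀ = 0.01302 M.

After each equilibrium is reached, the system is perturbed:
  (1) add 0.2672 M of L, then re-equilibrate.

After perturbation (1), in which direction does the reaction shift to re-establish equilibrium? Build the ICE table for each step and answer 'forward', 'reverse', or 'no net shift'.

Q₀ = 1.0959e-07 vs Keq = 7.3070e+04 ⇒ Q<K, forward
Step 1:
                    L           D           M
  Initial       7.558     0.03992     0.01302
  Change       -6.774       20.32       6.774
  Equil        0.7841       20.36       6.787
  solve Keq expr → x = 6.774; check Q = 7.3070e+04
Then add 0.2672 M of L.
Step 2:
                    L           D           M
  Initial       1.051       20.36       6.787
  Change      -0.1804      0.5413      0.1804
  Equil        0.8709        20.9       6.967
  solve Keq expr → x = 0.1804; check Q = 7.3070e+04

Direction: forward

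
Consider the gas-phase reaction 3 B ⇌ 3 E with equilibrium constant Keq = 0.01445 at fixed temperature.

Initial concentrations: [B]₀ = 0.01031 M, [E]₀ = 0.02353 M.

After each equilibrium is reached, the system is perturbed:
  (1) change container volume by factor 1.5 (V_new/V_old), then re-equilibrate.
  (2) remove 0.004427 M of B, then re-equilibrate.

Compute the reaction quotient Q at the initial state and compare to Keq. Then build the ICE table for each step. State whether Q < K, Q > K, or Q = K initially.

Q₀ = 11.89; Q > K (proceeds reverse)

Q₀ = 11.89 vs Keq = 0.01445 ⇒ Q>K, reverse
Step 1:
                    B           E
  I           0.01031     0.02353
  C            0.0169     -0.0169
  E           0.02721    0.006628
  solve Keq expr → x = -0.005634; check Q = 0.01445
Then change container volume by factor 1.5 (V_new/V_old).
Step 2:
                    B           E
  I           0.01814    0.004419
  C                 0           0
  E           0.01814    0.004419
  solve Keq expr → x = 0; check Q = 0.01445
Then remove 0.004427 M of B.
Step 3:
                    B           E
  I           0.01371    0.004419
  C        8.6709e-04 -8.6709e-04
  E           0.01458    0.003552
  solve Keq expr → x = -2.8903e-04; check Q = 0.01445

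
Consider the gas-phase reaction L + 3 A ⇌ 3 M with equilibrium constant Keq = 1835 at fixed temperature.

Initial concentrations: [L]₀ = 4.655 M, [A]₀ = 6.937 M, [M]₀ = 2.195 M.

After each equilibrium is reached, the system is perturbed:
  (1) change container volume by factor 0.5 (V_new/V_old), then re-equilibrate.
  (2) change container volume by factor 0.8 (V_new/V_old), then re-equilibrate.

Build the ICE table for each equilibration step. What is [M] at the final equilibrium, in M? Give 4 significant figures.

[M]_eq = 21.86 M

Q₀ = 0.006806 vs Keq = 1835 ⇒ Q<K, forward
Step 1:
                    L           A           M
  Initial       4.655       6.937       2.195
  Change        -2.14       -6.42        6.42
  Equil         2.515      0.5174       8.615
  solve Keq expr → x = 2.14; check Q = 1835
Then change container volume by factor 0.5 (V_new/V_old).
Step 2:
                    L           A           M
  Initial        5.03       1.035       17.23
  Change     -0.06674     -0.2002      0.2002
  Equil         4.964      0.8346       17.43
  solve Keq expr → x = 0.06674; check Q = 1835
Then change container volume by factor 0.8 (V_new/V_old).
Step 3:
                    L           A           M
  Initial       6.204       1.043       21.79
  Change     -0.02347    -0.07042     0.07042
  Equil         6.181      0.9728       21.86
  solve Keq expr → x = 0.02347; check Q = 1835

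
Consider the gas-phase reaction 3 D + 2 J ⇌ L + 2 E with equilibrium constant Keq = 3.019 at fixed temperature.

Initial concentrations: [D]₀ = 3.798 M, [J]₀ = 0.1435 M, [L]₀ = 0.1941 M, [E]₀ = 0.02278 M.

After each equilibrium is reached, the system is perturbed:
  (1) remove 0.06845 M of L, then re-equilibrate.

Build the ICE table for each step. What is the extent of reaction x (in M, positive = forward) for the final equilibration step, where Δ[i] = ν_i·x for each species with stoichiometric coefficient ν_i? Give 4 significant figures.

x = 4.6141e-04 M

Q₀ = 8.9282e-05 vs Keq = 3.019 ⇒ Q<K, forward
Step 1:
                  D         J         L         E
  init        3.798    0.1435    0.1941   0.02278
  Δ         -0.2049   -0.1366    0.0683    0.1366
  eq          3.593  0.006899    0.2624    0.1594
  solve Keq expr → x = 0.0683; check Q = 3.019
Then remove 0.06845 M of L.
Step 2:
                  D         J         L         E
  init        3.593  0.006899     0.194    0.1594
  Δ       -0.001384 -9.2282e-04 4.6141e-04 9.2282e-04
  eq          3.592  0.005976    0.1944    0.1603
  solve Keq expr → x = 4.6141e-04; check Q = 3.019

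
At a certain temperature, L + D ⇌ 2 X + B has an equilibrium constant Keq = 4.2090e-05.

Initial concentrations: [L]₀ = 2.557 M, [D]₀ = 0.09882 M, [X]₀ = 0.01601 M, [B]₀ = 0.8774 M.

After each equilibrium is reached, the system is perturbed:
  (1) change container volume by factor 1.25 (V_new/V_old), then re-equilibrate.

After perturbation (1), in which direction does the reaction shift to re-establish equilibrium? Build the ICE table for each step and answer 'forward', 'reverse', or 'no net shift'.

Q₀ = 8.9003e-04 vs Keq = 4.2090e-05 ⇒ Q>K, reverse
Step 1:
                   L          D          X          B
  I            2.557    0.09882    0.01601     0.8774
  C         0.006202   0.006202    -0.0124  -0.006202
  E            2.563      0.105   0.003606     0.8712
  solve Keq expr → x = -0.006202; check Q = 4.2090e-05
Then change container volume by factor 1.25 (V_new/V_old).
Step 2:
                   L          D          X          B
  I            2.051    0.08402   0.002885      0.697
  C       -1.6839e-04 -1.6839e-04 3.3678e-04 1.6839e-04
  E             2.05    0.08385   0.003222     0.6971
  solve Keq expr → x = 1.6839e-04; check Q = 4.2090e-05

Direction: forward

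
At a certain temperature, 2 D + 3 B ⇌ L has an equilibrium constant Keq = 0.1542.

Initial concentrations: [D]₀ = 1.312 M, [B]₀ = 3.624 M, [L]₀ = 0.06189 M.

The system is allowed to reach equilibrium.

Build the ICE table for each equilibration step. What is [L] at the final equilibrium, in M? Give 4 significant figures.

Q₀ = 7.5542e-04 vs Keq = 0.1542 ⇒ Q<K, forward
Step 1:
                   D          B          L
  Initial      1.312      3.624    0.06189
  Change     -0.8316     -1.247     0.4158
  Equil       0.4804      2.377     0.4777
  solve Keq expr → x = 0.4158; check Q = 0.1542

[L]_eq = 0.4777 M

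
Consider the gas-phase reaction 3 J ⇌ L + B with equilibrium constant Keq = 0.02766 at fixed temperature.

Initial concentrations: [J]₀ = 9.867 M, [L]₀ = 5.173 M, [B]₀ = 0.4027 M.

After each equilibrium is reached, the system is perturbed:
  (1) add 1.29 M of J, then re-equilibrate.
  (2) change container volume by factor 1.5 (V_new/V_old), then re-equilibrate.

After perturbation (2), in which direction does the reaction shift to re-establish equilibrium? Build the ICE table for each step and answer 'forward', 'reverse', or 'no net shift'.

Direction: reverse

Q₀ = 0.002169 vs Keq = 0.02766 ⇒ Q<K, forward
Step 1:
                    J           L           B
  init          9.867       5.173      0.4027
  Δ            -3.046       1.015       1.015
  eq            6.821       6.188       1.418
  solve Keq expr → x = 1.015; check Q = 0.02766
Then add 1.29 M of J.
Step 2:
                    J           L           B
  init          8.111       6.188       1.418
  Δ           -0.7904      0.2635      0.2635
  eq             7.32       6.452       1.682
  solve Keq expr → x = 0.2635; check Q = 0.02766
Then change container volume by factor 1.5 (V_new/V_old).
Step 3:
                    J           L           B
  init           4.88       4.301       1.121
  Δ            0.4112     -0.1371     -0.1371
  eq            5.291       4.164       0.984
  solve Keq expr → x = -0.1371; check Q = 0.02766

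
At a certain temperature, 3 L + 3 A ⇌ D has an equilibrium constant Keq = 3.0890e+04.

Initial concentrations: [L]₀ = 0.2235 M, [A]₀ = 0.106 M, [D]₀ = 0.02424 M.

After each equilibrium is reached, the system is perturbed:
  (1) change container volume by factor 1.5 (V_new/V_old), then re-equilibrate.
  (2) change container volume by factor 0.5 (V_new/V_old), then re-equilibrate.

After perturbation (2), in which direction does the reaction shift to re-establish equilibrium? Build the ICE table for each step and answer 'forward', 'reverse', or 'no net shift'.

Direction: forward

Q₀ = 1823 vs Keq = 3.0890e+04 ⇒ Q<K, forward
Step 1:
                    L           A           D
  init         0.2235       0.106     0.02424
  Δ          -0.04522    -0.04522     0.01507
  eq           0.1783     0.06078     0.03931
  solve Keq expr → x = 0.01507; check Q = 3.0890e+04
Then change container volume by factor 1.5 (V_new/V_old).
Step 2:
                    L           A           D
  init         0.1189     0.04052     0.02621
  Δ           0.02072     0.02072   -0.006908
  eq           0.1396     0.06125      0.0193
  solve Keq expr → x = -0.006908; check Q = 3.0890e+04
Then change container volume by factor 0.5 (V_new/V_old).
Step 3:
                    L           A           D
  init         0.2792      0.1225      0.0386
  Δ          -0.06438    -0.06438     0.02146
  eq           0.2148     0.05811     0.06006
  solve Keq expr → x = 0.02146; check Q = 3.0890e+04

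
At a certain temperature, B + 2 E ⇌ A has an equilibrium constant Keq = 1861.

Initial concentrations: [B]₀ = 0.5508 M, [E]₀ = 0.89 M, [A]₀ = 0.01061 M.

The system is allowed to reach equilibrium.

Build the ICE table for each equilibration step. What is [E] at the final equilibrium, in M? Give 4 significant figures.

[E]_eq = 0.04283 M

Q₀ = 0.02432 vs Keq = 1861 ⇒ Q<K, forward
Step 1:
                   B          E          A
  I           0.5508       0.89    0.01061
  C          -0.4236    -0.8472     0.4236
  E           0.1272    0.04283     0.4342
  solve Keq expr → x = 0.4236; check Q = 1861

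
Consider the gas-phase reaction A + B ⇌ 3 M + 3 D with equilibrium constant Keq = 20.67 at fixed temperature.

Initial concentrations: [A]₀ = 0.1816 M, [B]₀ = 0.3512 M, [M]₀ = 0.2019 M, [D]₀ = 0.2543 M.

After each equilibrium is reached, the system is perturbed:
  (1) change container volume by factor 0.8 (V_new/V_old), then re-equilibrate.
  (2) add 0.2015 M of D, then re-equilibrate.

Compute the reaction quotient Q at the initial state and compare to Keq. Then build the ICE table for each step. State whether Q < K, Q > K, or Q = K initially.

Q₀ = 0.002122; Q < K (proceeds forward)

Q₀ = 0.002122 vs Keq = 20.67 ⇒ Q<K, forward
Step 1:
                  A         B         M         D
  Initial    0.1816    0.3512    0.2019    0.2543
  Change    -0.1547   -0.1547     0.464     0.464
  Equil     0.02694    0.1965    0.6659    0.7183
  solve Keq expr → x = 0.1547; check Q = 20.67
Then change container volume by factor 0.8 (V_new/V_old).
Step 2:
                  A         B         M         D
  Initial   0.03367    0.2457    0.8324    0.8979
  Change    0.01814   0.01814  -0.05442  -0.05442
  Equil     0.05181    0.2638    0.7779    0.8434
  solve Keq expr → x = -0.01814; check Q = 20.67
Then add 0.2015 M of D.
Step 3:
                  A         B         M         D
  Initial   0.05181    0.2638    0.7779     1.045
  Change    0.01556   0.01556  -0.04668  -0.04668
  Equil     0.06737    0.2794    0.7313    0.9983
  solve Keq expr → x = -0.01556; check Q = 20.67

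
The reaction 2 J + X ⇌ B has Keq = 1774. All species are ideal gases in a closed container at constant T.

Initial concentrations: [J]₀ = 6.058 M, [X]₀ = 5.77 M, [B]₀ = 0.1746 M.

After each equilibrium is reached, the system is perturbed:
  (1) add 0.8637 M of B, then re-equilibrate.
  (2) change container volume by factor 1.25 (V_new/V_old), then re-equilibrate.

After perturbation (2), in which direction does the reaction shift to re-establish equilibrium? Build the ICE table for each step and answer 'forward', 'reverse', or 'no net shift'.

Direction: reverse

Q₀ = 8.2454e-04 vs Keq = 1774 ⇒ Q<K, forward
Step 1:
                    J           X           B
  init          6.058        5.77      0.1746
  Δ            -6.032      -3.016       3.016
  eq          0.02556       2.754       3.191
  solve Keq expr → x = 3.016; check Q = 1774
Then add 0.8637 M of B.
Step 2:
                    J           X           B
  init        0.02556       2.754       4.055
  Δ          0.003238    0.001619   -0.001619
  eq          0.02879       2.755       4.053
  solve Keq expr → x = -0.001619; check Q = 1774
Then change container volume by factor 1.25 (V_new/V_old).
Step 3:
                    J           X           B
  init        0.02304       2.204       3.242
  Δ          0.005728    0.002864   -0.002864
  eq          0.02876       2.207       3.239
  solve Keq expr → x = -0.002864; check Q = 1774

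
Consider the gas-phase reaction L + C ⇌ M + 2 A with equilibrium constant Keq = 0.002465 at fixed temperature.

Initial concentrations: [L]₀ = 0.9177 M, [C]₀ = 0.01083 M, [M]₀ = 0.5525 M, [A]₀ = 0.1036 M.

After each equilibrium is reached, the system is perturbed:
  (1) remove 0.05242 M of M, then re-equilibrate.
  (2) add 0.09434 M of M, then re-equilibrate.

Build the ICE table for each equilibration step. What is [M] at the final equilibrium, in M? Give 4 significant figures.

[M]_eq = 0.5503 M

Q₀ = 0.5967 vs Keq = 0.002465 ⇒ Q>K, reverse
Step 1:
                   L          C          M          A
  I           0.9177    0.01083     0.5525     0.1036
  C          0.04382    0.04382   -0.04382   -0.08764
  E           0.9615    0.05465     0.5087    0.01596
  solve Keq expr → x = -0.04382; check Q = 0.002465
Then remove 0.05242 M of M.
Step 2:
                   L          C          M          A
  I           0.9615    0.05465     0.4563    0.01596
  C       -4.0878e-04 -4.0878e-04 4.0878e-04 8.1756e-04
  E           0.9611    0.05424     0.4567    0.01678
  solve Keq expr → x = 4.0878e-04; check Q = 0.002465
Then add 0.09434 M of M.
Step 3:
                   L          C          M          A
  I           0.9611    0.05424      0.551    0.01678
  C       6.9530e-04 6.9530e-04 -6.9530e-04  -0.001391
  E           0.9618    0.05494     0.5503    0.01538
  solve Keq expr → x = -6.9530e-04; check Q = 0.002465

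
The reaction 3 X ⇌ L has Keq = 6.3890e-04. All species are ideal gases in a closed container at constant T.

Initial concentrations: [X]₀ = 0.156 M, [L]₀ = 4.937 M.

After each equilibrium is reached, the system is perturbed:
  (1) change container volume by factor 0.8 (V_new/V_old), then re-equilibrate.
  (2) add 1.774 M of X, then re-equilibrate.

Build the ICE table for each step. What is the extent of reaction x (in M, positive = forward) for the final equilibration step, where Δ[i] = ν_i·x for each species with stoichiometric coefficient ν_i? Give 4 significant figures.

Q₀ = 1300 vs Keq = 6.3890e-04 ⇒ Q>K, reverse
Step 1:
                    X           L
  init          0.156       4.937
  Δ             11.65      -3.885
  eq            11.81       1.052
  solve Keq expr → x = -3.885; check Q = 6.3890e-04
Then change container volume by factor 0.8 (V_new/V_old).
Step 2:
                    X           L
  init          14.76       1.315
  Δ            -1.024      0.3413
  eq            13.74       1.657
  solve Keq expr → x = 0.3413; check Q = 6.3890e-04
Then add 1.774 M of X.
Step 3:
                    X           L
  init          15.51       1.657
  Δ           -0.9496      0.3165
  eq            14.56       1.973
  solve Keq expr → x = 0.3165; check Q = 6.3890e-04

x = 0.3165 M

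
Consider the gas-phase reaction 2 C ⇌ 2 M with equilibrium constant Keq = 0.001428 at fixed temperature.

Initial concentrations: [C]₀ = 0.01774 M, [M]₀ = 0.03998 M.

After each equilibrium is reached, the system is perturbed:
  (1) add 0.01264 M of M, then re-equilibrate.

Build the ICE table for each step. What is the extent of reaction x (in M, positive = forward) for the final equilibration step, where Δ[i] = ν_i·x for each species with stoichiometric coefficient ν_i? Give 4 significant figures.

x = -0.00609 M

Q₀ = 5.079 vs Keq = 0.001428 ⇒ Q>K, reverse
Step 1:
                    C           M
  I           0.01774     0.03998
  C           0.03788    -0.03788
  E           0.05562    0.002102
  solve Keq expr → x = -0.01894; check Q = 0.001428
Then add 0.01264 M of M.
Step 2:
                    C           M
  I           0.05562     0.01474
  C           0.01218    -0.01218
  E            0.0678    0.002562
  solve Keq expr → x = -0.00609; check Q = 0.001428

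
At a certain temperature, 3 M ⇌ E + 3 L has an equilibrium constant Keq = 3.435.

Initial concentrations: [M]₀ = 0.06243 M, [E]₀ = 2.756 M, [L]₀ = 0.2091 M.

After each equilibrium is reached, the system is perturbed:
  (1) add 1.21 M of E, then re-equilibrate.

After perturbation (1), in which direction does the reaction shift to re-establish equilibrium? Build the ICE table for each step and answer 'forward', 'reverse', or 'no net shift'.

Direction: reverse

Q₀ = 103.6 vs Keq = 3.435 ⇒ Q>K, reverse
Step 1:
                   M          E          L
  Initial    0.06243      2.756     0.2091
  Change     0.06817   -0.02272   -0.06817
  Equil       0.1306      2.733     0.1409
  solve Keq expr → x = -0.02272; check Q = 3.435
Then add 1.21 M of E.
Step 2:
                   M          E          L
  Initial     0.1306      3.943     0.1409
  Change    0.008274  -0.002758  -0.008274
  Equil       0.1389      3.941     0.1327
  solve Keq expr → x = -0.002758; check Q = 3.435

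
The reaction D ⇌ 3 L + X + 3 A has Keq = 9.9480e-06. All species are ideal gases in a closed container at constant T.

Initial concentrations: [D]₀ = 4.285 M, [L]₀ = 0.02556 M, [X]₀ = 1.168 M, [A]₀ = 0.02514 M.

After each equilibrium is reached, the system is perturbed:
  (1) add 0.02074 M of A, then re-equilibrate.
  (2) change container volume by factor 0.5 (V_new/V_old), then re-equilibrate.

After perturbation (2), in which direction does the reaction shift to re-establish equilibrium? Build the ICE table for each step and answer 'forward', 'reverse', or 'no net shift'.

Direction: reverse

Q₀ = 7.2322e-11 vs Keq = 9.9480e-06 ⇒ Q<K, forward
Step 1:
                  D         L         X         A
  Initial     4.285   0.02556     1.168   0.02514
  Change    -0.0517    0.1551    0.0517    0.1551
  Equil       4.233    0.1807      1.22    0.1802
  solve Keq expr → x = 0.0517; check Q = 9.9480e-06
Then add 0.02074 M of A.
Step 2:
                  D         L         X         A
  Initial     4.233    0.1807      1.22     0.201
  Change   0.003326 -0.009979 -0.003326 -0.009979
  Equil       4.237    0.1707     1.216     0.191
  solve Keq expr → x = -0.003326; check Q = 9.9480e-06
Then change container volume by factor 0.5 (V_new/V_old).
Step 3:
                  D         L         X         A
  Initial     8.473    0.3414     2.433     0.382
  Change    0.05968    -0.179  -0.05968    -0.179
  Equil       8.533    0.1623     2.373     0.203
  solve Keq expr → x = -0.05968; check Q = 9.9480e-06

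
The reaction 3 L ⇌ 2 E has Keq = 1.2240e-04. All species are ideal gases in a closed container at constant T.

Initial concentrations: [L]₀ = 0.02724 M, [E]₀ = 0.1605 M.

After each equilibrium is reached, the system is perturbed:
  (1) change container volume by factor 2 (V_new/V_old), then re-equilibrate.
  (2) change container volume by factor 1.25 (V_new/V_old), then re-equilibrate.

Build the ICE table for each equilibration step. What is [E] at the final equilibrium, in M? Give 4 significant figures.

[E]_eq = 3.8516e-04 M

Q₀ = 1274 vs Keq = 1.2240e-04 ⇒ Q>K, reverse
Step 1:
                  L         E
  init      0.02724    0.1605
  Δ          0.2385    -0.159
  eq         0.2657  0.001515
  solve Keq expr → x = -0.07949; check Q = 1.2240e-04
Then change container volume by factor 2 (V_new/V_old).
Step 2:
                  L         E
  init       0.1329 7.5769e-04
  Δ       3.2989e-04 -2.1992e-04
  eq         0.1332 5.3776e-04
  solve Keq expr → x = -1.0996e-04; check Q = 1.2240e-04
Then change container volume by factor 1.25 (V_new/V_old).
Step 3:
                  L         E
  init       0.1066 4.3021e-04
  Δ       6.7578e-05 -4.5052e-05
  eq         0.1066 3.8516e-04
  solve Keq expr → x = -2.2526e-05; check Q = 1.2240e-04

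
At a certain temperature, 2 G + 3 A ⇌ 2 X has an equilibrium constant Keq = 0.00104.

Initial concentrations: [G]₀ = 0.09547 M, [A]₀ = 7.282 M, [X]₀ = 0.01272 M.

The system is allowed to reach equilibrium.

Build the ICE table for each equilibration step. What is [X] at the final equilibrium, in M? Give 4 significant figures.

Q₀ = 4.5971e-05 vs Keq = 0.00104 ⇒ Q<K, forward
Step 1:
                    G           A           X
  Initial     0.09547       7.282     0.01272
  Change     -0.02902    -0.04352     0.02902
  Equil       0.06645       7.238     0.04174
  solve Keq expr → x = 0.01451; check Q = 0.00104

[X]_eq = 0.04174 M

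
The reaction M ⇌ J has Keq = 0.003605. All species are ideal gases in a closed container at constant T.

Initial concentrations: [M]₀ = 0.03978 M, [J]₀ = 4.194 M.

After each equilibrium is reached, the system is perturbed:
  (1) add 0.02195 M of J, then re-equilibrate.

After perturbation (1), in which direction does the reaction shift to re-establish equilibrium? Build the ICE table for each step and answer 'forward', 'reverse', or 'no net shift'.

Q₀ = 105.4 vs Keq = 0.003605 ⇒ Q>K, reverse
Step 1:
                    M           J
  init        0.03978       4.194
  Δ             4.179      -4.179
  eq            4.219     0.01521
  solve Keq expr → x = -4.179; check Q = 0.003605
Then add 0.02195 M of J.
Step 2:
                    M           J
  init          4.219     0.03716
  Δ           0.02187    -0.02187
  eq             4.24     0.01529
  solve Keq expr → x = -0.02187; check Q = 0.003605

Direction: reverse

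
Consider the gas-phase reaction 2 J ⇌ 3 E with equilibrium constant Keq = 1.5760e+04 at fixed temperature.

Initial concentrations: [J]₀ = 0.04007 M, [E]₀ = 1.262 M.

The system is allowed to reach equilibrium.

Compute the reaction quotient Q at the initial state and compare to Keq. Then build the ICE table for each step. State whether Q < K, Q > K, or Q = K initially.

Q₀ = 1252; Q < K (proceeds forward)

Q₀ = 1252 vs Keq = 1.5760e+04 ⇒ Q<K, forward
Step 1:
                   J          E
  init       0.04007      1.262
  Δ          -0.0282    0.04231
  eq         0.01187      1.304
  solve Keq expr → x = 0.0141; check Q = 1.5760e+04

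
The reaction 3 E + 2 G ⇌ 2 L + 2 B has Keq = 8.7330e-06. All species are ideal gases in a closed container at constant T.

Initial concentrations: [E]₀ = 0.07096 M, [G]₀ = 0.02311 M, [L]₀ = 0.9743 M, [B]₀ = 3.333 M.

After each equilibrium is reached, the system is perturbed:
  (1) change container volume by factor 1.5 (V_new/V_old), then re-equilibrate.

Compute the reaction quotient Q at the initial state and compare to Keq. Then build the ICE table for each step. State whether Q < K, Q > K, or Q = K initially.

Q₀ = 5.5261e+07; Q > K (proceeds reverse)

Q₀ = 5.5261e+07 vs Keq = 8.7330e-06 ⇒ Q>K, reverse
Step 1:
                  E         G         L         B
  I         0.07096   0.02311    0.9743     3.333
  C           1.458    0.9719   -0.9719   -0.9719
  E           1.529    0.9951  0.002354     2.361
  solve Keq expr → x = -0.486; check Q = 8.7330e-06
Then change container volume by factor 1.5 (V_new/V_old).
Step 2:
                  E         G         L         B
  I           1.019    0.6634   0.00157     1.574
  C       4.2965e-04 2.8643e-04 -2.8643e-04 -2.8643e-04
  E            1.02    0.6637  0.001283     1.574
  solve Keq expr → x = -1.4322e-04; check Q = 8.7330e-06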